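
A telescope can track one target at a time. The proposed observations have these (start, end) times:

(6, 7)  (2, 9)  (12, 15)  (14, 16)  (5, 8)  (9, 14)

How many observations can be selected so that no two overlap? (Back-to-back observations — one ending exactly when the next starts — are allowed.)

Greedy by earliest finish: after sorting by end time, pick each interval compatible with the last pick.
By end time: (6,7), (5,8), (2,9), (9,14), (12,15), (14,16).
Pick (6,7); next start ≥ 7 → (9,14); next start ≥ 14 → (14,16).
Selected 3 observations.

3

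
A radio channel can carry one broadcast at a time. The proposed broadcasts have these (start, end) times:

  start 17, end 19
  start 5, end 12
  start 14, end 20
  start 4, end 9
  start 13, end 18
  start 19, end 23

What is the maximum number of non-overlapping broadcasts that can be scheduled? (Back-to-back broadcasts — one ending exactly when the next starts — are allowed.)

3

By end time: (4,9), (5,12), (13,18), (17,19), (14,20), (19,23).
Pick (4,9); next start ≥ 9 → (13,18); next start ≥ 18 → (19,23).
Selected 3 broadcasts.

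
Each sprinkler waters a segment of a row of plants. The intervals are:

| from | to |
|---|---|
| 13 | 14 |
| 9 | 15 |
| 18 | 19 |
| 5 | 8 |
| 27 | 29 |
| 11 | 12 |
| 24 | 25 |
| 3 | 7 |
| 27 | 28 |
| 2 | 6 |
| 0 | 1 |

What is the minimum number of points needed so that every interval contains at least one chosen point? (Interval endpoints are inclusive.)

7

Sort by right endpoint; whenever an interval is uncovered, place a point at its right end.
Sorted: [0,1] [2,6] [3,7] [5,8] [11,12] [13,14] [9,15] [18,19] [24,25] [27,28] [27,29]
{[0,1]} hit by 1; {[2,6],[3,7],[5,8]} hit by 6; {[11,12]} hit by 12; {[13,14],[9,15]} hit by 14; {[18,19]} hit by 19; {[24,25]} hit by 25; {[27,28],[27,29]} hit by 28.
Points: 1, 6, 12, 14, 19, 25, 28 (7 total).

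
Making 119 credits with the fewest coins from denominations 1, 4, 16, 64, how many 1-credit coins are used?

119 = 1×64 + 3×16 + 1×4 + 3×1
Count of 1: 3

3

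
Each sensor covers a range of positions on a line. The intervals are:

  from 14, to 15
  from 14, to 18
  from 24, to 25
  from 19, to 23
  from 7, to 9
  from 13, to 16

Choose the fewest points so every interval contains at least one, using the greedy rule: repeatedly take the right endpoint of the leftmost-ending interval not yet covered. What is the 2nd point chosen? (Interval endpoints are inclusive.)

15

Sorted: [7,9] [14,15] [13,16] [14,18] [19,23] [24,25]
{[7,9]} hit by 9; {[14,15],[13,16],[14,18]} hit by 15; {[19,23]} hit by 23; {[24,25]} hit by 25.
Points: 9, 15, 23, 25 (4 total).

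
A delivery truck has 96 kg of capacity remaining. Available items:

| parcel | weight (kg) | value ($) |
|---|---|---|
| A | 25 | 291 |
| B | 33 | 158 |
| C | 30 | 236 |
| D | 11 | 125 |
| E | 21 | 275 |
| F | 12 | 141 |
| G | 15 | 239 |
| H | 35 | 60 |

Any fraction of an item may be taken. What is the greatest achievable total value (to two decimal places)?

Greedy by value/weight ratio, highest first.
Order: G (239/15=15.93) > E (275/21=13.10) > F (141/12=11.75) > A (291/25=11.64) > D (125/11=11.36) > C (236/30=7.87) > B (158/33=4.79) > H (60/35=1.71)
Fill: take G (15 @ 239) → take E (21 @ 275) → take F (12 @ 141) → take A (25 @ 291) → take D (11 @ 125) → take 12/30 of C → 94.40; 96/96 used.
Total value = 1165.40

1165.40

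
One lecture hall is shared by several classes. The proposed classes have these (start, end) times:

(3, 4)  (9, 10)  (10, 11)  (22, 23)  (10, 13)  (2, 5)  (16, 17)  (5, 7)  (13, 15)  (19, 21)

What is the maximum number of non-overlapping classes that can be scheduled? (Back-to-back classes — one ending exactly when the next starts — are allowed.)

By end time: (3,4), (2,5), (5,7), (9,10), (10,11), (10,13), (13,15), (16,17), (19,21), (22,23).
Pick (3,4); next start ≥ 4 → (5,7); next start ≥ 7 → (9,10); next start ≥ 10 → (10,11); next start ≥ 11 → (13,15); next start ≥ 15 → (16,17); next start ≥ 17 → (19,21); next start ≥ 21 → (22,23).
Selected 8 classes.

8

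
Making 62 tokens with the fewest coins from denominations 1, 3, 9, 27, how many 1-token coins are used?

2

Greedy: take as many of the largest coin as possible, then repeat with the remainder.
62 = 2×27 + 2×3 + 2×1
Count of 1: 2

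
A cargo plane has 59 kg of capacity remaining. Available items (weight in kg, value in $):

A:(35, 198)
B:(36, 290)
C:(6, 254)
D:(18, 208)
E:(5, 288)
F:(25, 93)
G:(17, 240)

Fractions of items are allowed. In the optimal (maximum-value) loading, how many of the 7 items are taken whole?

4

Sort by value per unit weight and fill in that order.
Order: E (288/5=57.60) > C (254/6=42.33) > G (240/17=14.12) > D (208/18=11.56) > B (290/36=8.06) > A (198/35=5.66) > F (93/25=3.72)
Fill: take E (5 @ 288) → take C (6 @ 254) → take G (17 @ 240) → take D (18 @ 208) → take 13/36 of B → 104.72; 59/59 used.
4 item(s) taken whole; one partial (take 13/36 of B).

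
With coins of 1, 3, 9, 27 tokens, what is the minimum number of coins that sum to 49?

Use the largest denomination that fits, subtract, and repeat.
49 = 1×27 + 2×9 + 1×3 + 1×1
Total coins = 1 + 2 + 1 + 1 = 5

5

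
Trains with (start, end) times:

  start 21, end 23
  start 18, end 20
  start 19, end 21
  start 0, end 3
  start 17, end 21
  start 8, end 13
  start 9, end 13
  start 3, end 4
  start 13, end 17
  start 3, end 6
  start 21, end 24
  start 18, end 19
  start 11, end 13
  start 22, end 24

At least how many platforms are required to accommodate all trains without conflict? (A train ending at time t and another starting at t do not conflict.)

Events (time:±→running): 0:+→1 3:-→0 3:+→1 3:+→2 4:-→1 6:-→0 8:+→1 9:+→2 11:+→3 … peak 3.

3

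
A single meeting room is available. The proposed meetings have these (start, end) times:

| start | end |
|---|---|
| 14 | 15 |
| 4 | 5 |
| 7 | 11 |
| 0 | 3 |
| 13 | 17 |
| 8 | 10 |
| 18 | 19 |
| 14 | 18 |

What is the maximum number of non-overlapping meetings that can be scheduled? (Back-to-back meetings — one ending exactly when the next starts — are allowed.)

5

Greedy by earliest finish: after sorting by end time, pick each interval compatible with the last pick.
Sorted by end: (0,3)  (4,5)  (8,10)  (7,11)  (14,15)  (13,17)  (14,18)  (18,19)
take (0,3); take (4,5); take (8,10); take (14,15); take (18,19).
Selected 5 meetings.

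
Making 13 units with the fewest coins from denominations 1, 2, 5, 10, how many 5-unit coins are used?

Greedy: take as many of the largest coin as possible, then repeat with the remainder.
13 = 1×10 + 1×2 + 1×1
Count of 5: 0

0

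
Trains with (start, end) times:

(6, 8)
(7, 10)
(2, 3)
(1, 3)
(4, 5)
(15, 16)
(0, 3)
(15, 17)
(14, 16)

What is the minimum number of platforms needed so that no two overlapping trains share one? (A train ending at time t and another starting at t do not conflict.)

starts: [0, 1, 2, 4, 6, 7, 14, 15, 15]
ends:   [3, 3, 3, 5, 8, 10, 16, 16, 17]
s0→1 s1→2 s2→3  — peak 3.

3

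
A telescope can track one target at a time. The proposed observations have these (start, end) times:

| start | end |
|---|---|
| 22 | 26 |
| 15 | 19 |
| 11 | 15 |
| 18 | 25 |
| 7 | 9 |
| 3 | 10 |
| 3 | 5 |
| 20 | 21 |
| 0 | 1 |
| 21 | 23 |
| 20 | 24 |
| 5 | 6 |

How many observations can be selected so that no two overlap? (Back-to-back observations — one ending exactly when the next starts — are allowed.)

8

Sort by end time and greedily take each interval whose start is ≥ the last chosen end.
Sorted by end: (0,1)  (3,5)  (5,6)  (7,9)  (3,10)  (11,15)  (15,19)  (20,21)  (21,23)  (20,24)  (18,25)  (22,26)
take (0,1); take (3,5); take (5,6); take (7,9); take (11,15); take (15,19); take (20,21); take (21,23); skip (20,24).
Selected 8 observations.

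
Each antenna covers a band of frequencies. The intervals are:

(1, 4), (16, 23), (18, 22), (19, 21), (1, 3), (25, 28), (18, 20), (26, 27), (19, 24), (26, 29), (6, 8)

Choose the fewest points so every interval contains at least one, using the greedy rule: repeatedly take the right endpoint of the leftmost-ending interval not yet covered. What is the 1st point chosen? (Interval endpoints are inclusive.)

3

Process intervals by earliest right end; each time one isn't hit yet, stab at its right endpoint.
By right end: [1,3]  [1,4]  [6,8]  [18,20]  [19,21]  [18,22]  [16,23]  [19,24]  [26,27]  [25,28]  [26,29]
[1,3] uncovered → point at 3; [6,8] uncovered → point at 8; [18,20] uncovered → point at 20; [26,27] uncovered → point at 27.
Points: 3, 8, 20, 27 (4 total).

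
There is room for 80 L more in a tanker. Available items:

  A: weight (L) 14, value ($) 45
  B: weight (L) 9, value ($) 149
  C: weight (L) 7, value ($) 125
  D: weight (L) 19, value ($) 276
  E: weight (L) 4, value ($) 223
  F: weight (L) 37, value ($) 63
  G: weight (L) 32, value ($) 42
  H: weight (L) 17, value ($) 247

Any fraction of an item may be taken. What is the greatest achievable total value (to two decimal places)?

1082.03

Sort by value per unit weight and fill in that order.
Order: E (223/4=55.75) > C (125/7=17.86) > B (149/9=16.56) > H (247/17=14.53) > D (276/19=14.53) > A (45/14=3.21) > F (63/37=1.70) > G (42/32=1.31)
Fill: take E (4 @ 223) → take C (7 @ 125) → take B (9 @ 149) → take H (17 @ 247) → take D (19 @ 276) → take A (14 @ 45) → take 10/37 of F → 17.03; 80/80 used.
Total value = 1082.03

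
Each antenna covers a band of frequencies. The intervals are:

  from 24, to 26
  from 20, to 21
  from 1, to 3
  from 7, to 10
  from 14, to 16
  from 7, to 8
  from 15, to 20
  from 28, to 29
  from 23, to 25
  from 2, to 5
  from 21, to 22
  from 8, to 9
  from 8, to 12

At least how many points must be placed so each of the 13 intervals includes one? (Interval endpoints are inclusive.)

6

By right end: [1,3]  [2,5]  [7,8]  [8,9]  [7,10]  [8,12]  [14,16]  [15,20]  [20,21]  [21,22]  [23,25]  [24,26]  [28,29]
[1,3] uncovered → point at 3; [7,8] uncovered → point at 8; [14,16] uncovered → point at 16; [20,21] uncovered → point at 21; [23,25] uncovered → point at 25; [28,29] uncovered → point at 29.
Points: 3, 8, 16, 21, 25, 29 (6 total).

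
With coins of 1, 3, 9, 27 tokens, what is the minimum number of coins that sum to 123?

Greedy: take as many of the largest coin as possible, then repeat with the remainder.
123 = 4×27 + 1×9 + 2×3
Total coins = 4 + 1 + 2 = 7

7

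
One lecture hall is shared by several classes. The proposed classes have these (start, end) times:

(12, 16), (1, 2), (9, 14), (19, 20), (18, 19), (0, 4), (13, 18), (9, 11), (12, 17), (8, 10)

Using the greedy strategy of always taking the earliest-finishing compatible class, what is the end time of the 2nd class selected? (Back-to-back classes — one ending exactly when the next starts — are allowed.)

Sorted by end: (1,2)  (0,4)  (8,10)  (9,11)  (9,14)  (12,16)  (12,17)  (13,18)  (18,19)  (19,20)
take (1,2); take (8,10); take (12,16); take (18,19); take (19,20).
Selected: (1,2) (8,10) (12,16) (18,19) (19,20)

10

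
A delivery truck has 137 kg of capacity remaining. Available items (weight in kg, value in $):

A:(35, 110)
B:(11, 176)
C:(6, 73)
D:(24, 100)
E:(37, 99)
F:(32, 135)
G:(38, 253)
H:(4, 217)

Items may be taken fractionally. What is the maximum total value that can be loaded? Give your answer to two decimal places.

Greedy by value/weight ratio, highest first.
Order: H (217/4=54.25) > B (176/11=16.00) > C (73/6=12.17) > G (253/38=6.66) > F (135/32=4.22) > D (100/24=4.17) > A (110/35=3.14) > E (99/37=2.68)
Fill: take H (4 @ 217) → take B (11 @ 176) → take C (6 @ 73) → take G (38 @ 253) → take F (32 @ 135) → take D (24 @ 100) → take 22/35 of A → 69.14; 137/137 used.
Total value = 1023.14

1023.14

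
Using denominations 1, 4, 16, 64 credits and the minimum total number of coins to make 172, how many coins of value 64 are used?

2

172 − 2×64→44 − 2×16→12 − 3×4→0
Count of 64: 2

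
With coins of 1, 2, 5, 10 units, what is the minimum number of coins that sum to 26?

4

Greedy: take as many of the largest coin as possible, then repeat with the remainder.
26 − 2×10→6 − 1×5→1 − 1×1→0
Total coins = 2 + 1 + 1 = 4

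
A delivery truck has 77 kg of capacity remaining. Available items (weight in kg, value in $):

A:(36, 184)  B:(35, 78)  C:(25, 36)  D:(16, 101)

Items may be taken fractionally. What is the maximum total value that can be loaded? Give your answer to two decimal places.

340.71

Sort by value per unit weight and fill in that order.
Ratios (sorted): D 6.31, A 5.11, B 2.23, C 1.44
take D (16 @ 101); take A (36 @ 184); take 25/35 of B → 55.71. Capacity used 77/77.
Total value = 340.71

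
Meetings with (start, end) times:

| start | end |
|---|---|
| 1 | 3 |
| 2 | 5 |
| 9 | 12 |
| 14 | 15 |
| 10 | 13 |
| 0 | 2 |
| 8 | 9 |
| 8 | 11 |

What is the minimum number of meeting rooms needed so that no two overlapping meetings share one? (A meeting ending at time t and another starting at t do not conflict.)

3

The answer is the maximum number of intervals overlapping at any instant.
Events (time:±→running): 0:+→1 1:+→2 2:-→1 2:+→2 3:-→1 5:-→0 8:+→1 8:+→2 9:-→1 9:+→2 10:+→3 … peak 3.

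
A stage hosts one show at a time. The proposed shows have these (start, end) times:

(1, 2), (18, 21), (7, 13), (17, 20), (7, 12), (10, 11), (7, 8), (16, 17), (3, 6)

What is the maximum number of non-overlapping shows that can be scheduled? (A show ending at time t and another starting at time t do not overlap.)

6

Sorted by end: (1,2)  (3,6)  (7,8)  (10,11)  (7,12)  (7,13)  (16,17)  (17,20)  (18,21)
take (1,2); take (3,6); take (7,8); take (10,11); skip (7,13); take (16,17); take (17,20).
Selected 6 shows.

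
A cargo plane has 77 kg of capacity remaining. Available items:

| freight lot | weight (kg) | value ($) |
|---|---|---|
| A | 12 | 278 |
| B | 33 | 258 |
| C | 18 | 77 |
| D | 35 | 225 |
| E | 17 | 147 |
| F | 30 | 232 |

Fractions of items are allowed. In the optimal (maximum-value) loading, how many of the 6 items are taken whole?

Ratios (sorted): A 23.17, E 8.65, B 7.82, F 7.73, D 6.43, C 4.28
take A (12 @ 278); take E (17 @ 147); take B (33 @ 258); take 15/30 of F → 116.00. Capacity used 77/77.
3 item(s) taken whole; one partial (take 15/30 of F).

3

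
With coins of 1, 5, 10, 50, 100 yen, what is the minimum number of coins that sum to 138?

138 − 1×100→38 − 3×10→8 − 1×5→3 − 3×1→0
Total coins = 1 + 3 + 1 + 3 = 8

8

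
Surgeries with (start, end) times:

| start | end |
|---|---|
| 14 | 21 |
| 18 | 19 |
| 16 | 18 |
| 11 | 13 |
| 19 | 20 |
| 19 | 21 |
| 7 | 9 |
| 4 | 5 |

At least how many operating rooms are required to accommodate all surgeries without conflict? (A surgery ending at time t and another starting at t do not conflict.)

The answer is the maximum number of intervals overlapping at any instant.
Events (time:±→running): 4:+→1 5:-→0 7:+→1 9:-→0 11:+→1 13:-→0 14:+→1 16:+→2 18:-→1 18:+→2 19:-→1 19:+→2 19:+→3 … peak 3.

3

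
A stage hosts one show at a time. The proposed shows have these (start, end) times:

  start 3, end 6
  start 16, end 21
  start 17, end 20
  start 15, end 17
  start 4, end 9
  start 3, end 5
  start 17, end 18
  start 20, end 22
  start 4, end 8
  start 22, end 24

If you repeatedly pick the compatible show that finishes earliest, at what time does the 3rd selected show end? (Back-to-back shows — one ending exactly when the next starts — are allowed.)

Sort by end time and greedily take each interval whose start is ≥ the last chosen end.
By end time: (3,5), (3,6), (4,8), (4,9), (15,17), (17,18), (17,20), (16,21), (20,22), (22,24).
Pick (3,5); next start ≥ 5 → (15,17); next start ≥ 17 → (17,18); next start ≥ 18 → (20,22); next start ≥ 22 → (22,24).
Selected: (3,5) (15,17) (17,18) (20,22) (22,24)

18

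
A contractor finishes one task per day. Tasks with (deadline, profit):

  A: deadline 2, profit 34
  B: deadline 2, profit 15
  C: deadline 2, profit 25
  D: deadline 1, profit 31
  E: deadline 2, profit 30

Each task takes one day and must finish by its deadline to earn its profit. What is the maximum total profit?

Sort by profit descending; place each in the latest free slot ≤ its deadline.
By profit: A(d2,34), D(d1,31), E(d2,30), C(d2,25), B(d2,15)
A→slot 2; D→slot 1; E skipped; C skipped; B skipped.
Profit = 31 + 34 = 65

65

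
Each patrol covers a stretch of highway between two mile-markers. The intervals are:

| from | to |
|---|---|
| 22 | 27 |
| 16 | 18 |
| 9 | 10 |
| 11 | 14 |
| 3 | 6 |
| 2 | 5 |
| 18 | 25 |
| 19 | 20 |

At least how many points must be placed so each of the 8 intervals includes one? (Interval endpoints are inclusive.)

Process intervals by earliest right end; each time one isn't hit yet, stab at its right endpoint.
By right end: [2,5]  [3,6]  [9,10]  [11,14]  [16,18]  [19,20]  [18,25]  [22,27]
[2,5] uncovered → point at 5; [9,10] uncovered → point at 10; [11,14] uncovered → point at 14; [16,18] uncovered → point at 18; [19,20] uncovered → point at 20; [22,27] uncovered → point at 27.
Points: 5, 10, 14, 18, 20, 27 (6 total).

6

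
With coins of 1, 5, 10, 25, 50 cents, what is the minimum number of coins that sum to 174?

9

174 − 3×50→24 − 2×10→4 − 4×1→0
Total coins = 3 + 2 + 4 = 9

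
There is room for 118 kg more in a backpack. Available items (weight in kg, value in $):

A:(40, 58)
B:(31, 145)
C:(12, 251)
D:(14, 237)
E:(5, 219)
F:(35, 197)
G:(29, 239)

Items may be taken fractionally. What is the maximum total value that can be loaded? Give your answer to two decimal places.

1250.58

Greedy by value/weight ratio, highest first.
Order: E (219/5=43.80) > C (251/12=20.92) > D (237/14=16.93) > G (239/29=8.24) > F (197/35=5.63) > B (145/31=4.68) > A (58/40=1.45)
Fill: take E (5 @ 219) → take C (12 @ 251) → take D (14 @ 237) → take G (29 @ 239) → take F (35 @ 197) → take 23/31 of B → 107.58; 118/118 used.
Total value = 1250.58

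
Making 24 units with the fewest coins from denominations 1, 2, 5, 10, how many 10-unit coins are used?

Use the largest denomination that fits, subtract, and repeat.
24 = 2×10 + 2×2
Count of 10: 2

2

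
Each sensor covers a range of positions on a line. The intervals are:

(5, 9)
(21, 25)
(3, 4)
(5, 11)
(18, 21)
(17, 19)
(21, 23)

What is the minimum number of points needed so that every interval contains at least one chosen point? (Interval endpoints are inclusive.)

4

Sort by right endpoint; whenever an interval is uncovered, place a point at its right end.
Sorted: [3,4] [5,9] [5,11] [17,19] [18,21] [21,23] [21,25]
{[3,4]} hit by 4; {[5,9],[5,11]} hit by 9; {[17,19],[18,21]} hit by 19; {[21,23],[21,25]} hit by 23.
Points: 4, 9, 19, 23 (4 total).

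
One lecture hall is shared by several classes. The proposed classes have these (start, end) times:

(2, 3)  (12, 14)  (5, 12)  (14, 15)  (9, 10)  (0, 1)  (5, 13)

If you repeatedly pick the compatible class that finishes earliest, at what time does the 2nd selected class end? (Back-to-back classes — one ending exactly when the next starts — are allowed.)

Sorted by end: (0,1)  (2,3)  (9,10)  (5,12)  (5,13)  (12,14)  (14,15)
take (0,1); take (2,3); take (9,10); take (12,14); take (14,15).
Selected: (0,1) (2,3) (9,10) (12,14) (14,15)

3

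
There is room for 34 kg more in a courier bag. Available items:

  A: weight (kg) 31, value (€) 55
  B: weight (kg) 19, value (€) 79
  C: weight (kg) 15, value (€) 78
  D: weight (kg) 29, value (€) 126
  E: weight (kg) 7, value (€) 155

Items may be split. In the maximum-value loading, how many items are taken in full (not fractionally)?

Greedy by value/weight ratio, highest first.
Order: E (155/7=22.14) > C (78/15=5.20) > D (126/29=4.34) > B (79/19=4.16) > A (55/31=1.77)
Fill: take E (7 @ 155) → take C (15 @ 78) → take 12/29 of D → 52.14; 34/34 used.
2 item(s) taken whole; one partial (take 12/29 of D).

2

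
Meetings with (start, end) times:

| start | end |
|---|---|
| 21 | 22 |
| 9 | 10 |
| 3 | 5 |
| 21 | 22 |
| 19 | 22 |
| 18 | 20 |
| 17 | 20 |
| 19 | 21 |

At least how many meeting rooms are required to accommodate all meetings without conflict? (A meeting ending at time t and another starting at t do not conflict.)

4

Count concurrent intervals with a sweep; the peak is the room count.
starts: [3, 9, 17, 18, 19, 19, 21, 21]
ends:   [5, 10, 20, 20, 21, 22, 22, 22]
s3→1 e5→0 s9→1 e10→0 s17→1 s18→2 s19→3 s19→4  — peak 4.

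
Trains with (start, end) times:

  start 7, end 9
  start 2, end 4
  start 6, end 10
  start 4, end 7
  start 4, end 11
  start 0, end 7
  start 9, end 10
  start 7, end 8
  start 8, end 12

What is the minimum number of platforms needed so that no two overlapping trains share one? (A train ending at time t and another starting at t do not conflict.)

The answer is the maximum number of intervals overlapping at any instant.
starts: [0, 2, 4, 4, 6, 7, 7, 8, 9]
ends:   [4, 7, 7, 8, 9, 10, 10, 11, 12]
s0→1 s2→2 e4→1 s4→2 s4→3 s6→4  — peak 4.

4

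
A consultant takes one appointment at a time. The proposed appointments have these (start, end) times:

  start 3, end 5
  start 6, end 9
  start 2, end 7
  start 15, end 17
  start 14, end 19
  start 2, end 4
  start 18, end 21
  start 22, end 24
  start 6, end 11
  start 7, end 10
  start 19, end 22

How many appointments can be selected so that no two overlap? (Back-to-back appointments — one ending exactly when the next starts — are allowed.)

5

Greedy by earliest finish: after sorting by end time, pick each interval compatible with the last pick.
By end time: (2,4), (3,5), (2,7), (6,9), (7,10), (6,11), (15,17), (14,19), (18,21), (19,22), (22,24).
Pick (2,4); next start ≥ 4 → (6,9); next start ≥ 9 → (15,17); next start ≥ 17 → (18,21); next start ≥ 21 → (22,24).
Selected 5 appointments.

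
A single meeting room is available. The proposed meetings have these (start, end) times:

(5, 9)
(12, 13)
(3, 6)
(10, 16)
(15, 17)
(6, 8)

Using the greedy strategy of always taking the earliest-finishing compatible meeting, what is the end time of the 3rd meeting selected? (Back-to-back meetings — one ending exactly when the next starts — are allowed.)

Sort by end time and greedily take each interval whose start is ≥ the last chosen end.
By end time: (3,6), (6,8), (5,9), (12,13), (10,16), (15,17).
Pick (3,6); next start ≥ 6 → (6,8); next start ≥ 8 → (12,13); next start ≥ 13 → (15,17).
Selected: (3,6) (6,8) (12,13) (15,17)

13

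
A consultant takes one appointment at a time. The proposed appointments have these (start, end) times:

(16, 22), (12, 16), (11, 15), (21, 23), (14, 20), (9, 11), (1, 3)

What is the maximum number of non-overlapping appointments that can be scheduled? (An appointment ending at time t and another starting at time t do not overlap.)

Sorted by end: (1,3)  (9,11)  (11,15)  (12,16)  (14,20)  (16,22)  (21,23)
take (1,3); take (9,11); take (11,15); take (16,22); skip (21,23).
Selected 4 appointments.

4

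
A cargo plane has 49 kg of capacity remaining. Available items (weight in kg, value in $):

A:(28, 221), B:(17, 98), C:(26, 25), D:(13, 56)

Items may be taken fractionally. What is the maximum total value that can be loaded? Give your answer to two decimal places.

336.23

Ratios (sorted): A 7.89, B 5.76, D 4.31, C 0.96
take A (28 @ 221); take B (17 @ 98); take 4/13 of D → 17.23. Capacity used 49/49.
Total value = 336.23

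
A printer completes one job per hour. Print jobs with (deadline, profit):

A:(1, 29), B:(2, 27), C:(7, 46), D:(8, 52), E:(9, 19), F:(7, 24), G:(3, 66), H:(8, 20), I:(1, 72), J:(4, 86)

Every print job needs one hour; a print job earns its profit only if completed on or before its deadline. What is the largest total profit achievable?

Sort by profit descending; place each in the latest free slot ≤ its deadline.
Profit order: J=86 I=72 G=66 D=52 C=46 A=29 B=27 F=24 H=20 E=19
Assign: J→slot 4, I→slot 1, G→slot 3, D→slot 8, C→slot 7, A skipped, B→slot 2, F→slot 6, H→slot 5, E→slot 9.
Slots: [1:I] [2:B] [3:G] [4:J] [5:H] [6:F] [7:C] [8:D] [9:E]
Profit = 72 + 27 + 66 + 86 + 20 + 24 + 46 + 52 + 19 = 412

412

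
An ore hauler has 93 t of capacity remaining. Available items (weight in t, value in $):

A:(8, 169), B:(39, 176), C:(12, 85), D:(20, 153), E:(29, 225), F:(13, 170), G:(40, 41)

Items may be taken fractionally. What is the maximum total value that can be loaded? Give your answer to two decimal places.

851.64

Order: A (169/8=21.12) > F (170/13=13.08) > E (225/29=7.76) > D (153/20=7.65) > C (85/12=7.08) > B (176/39=4.51) > G (41/40=1.02)
Fill: take A (8 @ 169) → take F (13 @ 170) → take E (29 @ 225) → take D (20 @ 153) → take C (12 @ 85) → take 11/39 of B → 49.64; 93/93 used.
Total value = 851.64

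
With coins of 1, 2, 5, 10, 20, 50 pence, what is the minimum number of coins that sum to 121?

4

Use the largest denomination that fits, subtract, and repeat.
121 = 2×50 + 1×20 + 1×1
Total coins = 2 + 1 + 1 = 4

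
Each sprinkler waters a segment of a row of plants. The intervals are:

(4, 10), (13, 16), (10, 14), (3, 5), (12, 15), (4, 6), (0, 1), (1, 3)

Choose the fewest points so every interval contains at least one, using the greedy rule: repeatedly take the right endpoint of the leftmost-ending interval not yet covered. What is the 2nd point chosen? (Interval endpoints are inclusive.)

5

Sorted: [0,1] [1,3] [3,5] [4,6] [4,10] [10,14] [12,15] [13,16]
{[0,1],[1,3]} hit by 1; {[3,5],[4,6],[4,10]} hit by 5; {[10,14],[12,15],[13,16]} hit by 14.
Points: 1, 5, 14 (3 total).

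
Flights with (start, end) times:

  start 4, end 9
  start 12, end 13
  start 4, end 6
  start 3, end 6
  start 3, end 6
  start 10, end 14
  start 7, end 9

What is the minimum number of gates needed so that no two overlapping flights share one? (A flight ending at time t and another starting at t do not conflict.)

4

Events (time:±→running): 3:+→1 3:+→2 4:+→3 4:+→4 … peak 4.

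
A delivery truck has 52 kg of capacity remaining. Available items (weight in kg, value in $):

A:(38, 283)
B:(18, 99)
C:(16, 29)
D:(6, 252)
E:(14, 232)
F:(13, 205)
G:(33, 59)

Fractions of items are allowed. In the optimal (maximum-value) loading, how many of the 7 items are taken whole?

3

Greedy by value/weight ratio, highest first.
Ratios (sorted): D 42.00, E 16.57, F 15.77, A 7.45, B 5.50, C 1.81, G 1.79
take D (6 @ 252); take E (14 @ 232); take F (13 @ 205); take 19/38 of A → 141.50. Capacity used 52/52.
3 item(s) taken whole; one partial (take 19/38 of A).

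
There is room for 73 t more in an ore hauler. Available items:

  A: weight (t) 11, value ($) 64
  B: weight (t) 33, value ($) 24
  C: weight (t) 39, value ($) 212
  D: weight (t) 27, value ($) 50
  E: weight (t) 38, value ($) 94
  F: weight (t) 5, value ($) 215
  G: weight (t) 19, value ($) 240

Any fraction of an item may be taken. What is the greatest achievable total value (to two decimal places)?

Sort by value per unit weight and fill in that order.
Ratios (sorted): F 43.00, G 12.63, A 5.82, C 5.44, E 2.47, D 1.85, B 0.73
take F (5 @ 215); take G (19 @ 240); take A (11 @ 64); take 38/39 of C → 206.56. Capacity used 73/73.
Total value = 725.56

725.56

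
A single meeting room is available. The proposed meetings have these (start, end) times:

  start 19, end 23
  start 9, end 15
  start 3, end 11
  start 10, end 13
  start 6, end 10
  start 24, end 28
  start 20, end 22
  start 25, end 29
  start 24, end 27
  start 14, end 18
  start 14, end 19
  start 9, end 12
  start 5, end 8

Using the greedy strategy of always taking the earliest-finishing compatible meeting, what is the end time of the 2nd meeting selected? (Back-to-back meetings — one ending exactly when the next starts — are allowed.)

12

Sort by end time and greedily take each interval whose start is ≥ the last chosen end.
By end time: (5,8), (6,10), (3,11), (9,12), (10,13), (9,15), (14,18), (14,19), (20,22), (19,23), (24,27), (24,28), (25,29).
Pick (5,8); next start ≥ 8 → (9,12); next start ≥ 12 → (14,18); next start ≥ 18 → (20,22); next start ≥ 22 → (24,27).
Selected: (5,8) (9,12) (14,18) (20,22) (24,27)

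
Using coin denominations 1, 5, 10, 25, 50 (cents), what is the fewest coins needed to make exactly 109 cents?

7

Greedy: take as many of the largest coin as possible, then repeat with the remainder.
109 = 2×50 + 1×5 + 4×1
Total coins = 2 + 1 + 4 = 7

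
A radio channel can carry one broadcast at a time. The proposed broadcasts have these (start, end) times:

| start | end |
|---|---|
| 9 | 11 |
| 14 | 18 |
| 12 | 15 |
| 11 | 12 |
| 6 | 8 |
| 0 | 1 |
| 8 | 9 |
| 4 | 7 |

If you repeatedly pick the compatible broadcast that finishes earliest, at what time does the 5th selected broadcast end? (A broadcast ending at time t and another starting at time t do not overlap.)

Sorted by end: (0,1)  (4,7)  (6,8)  (8,9)  (9,11)  (11,12)  (12,15)  (14,18)
take (0,1); take (4,7); take (8,9); take (9,11); take (11,12); take (12,15).
Selected: (0,1) (4,7) (8,9) (9,11) (11,12) (12,15)

12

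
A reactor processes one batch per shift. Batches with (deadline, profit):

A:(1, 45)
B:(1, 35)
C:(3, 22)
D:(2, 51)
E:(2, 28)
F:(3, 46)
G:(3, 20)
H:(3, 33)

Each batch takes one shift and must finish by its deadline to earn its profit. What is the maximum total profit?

Profit order: D=51 F=46 A=45 B=35 H=33 E=28 C=22 G=20
Assign: D→slot 2, F→slot 3, A→slot 1, B skipped, H skipped, E skipped, C skipped, G skipped.
Slots: [1:A] [2:D] [3:F]
Profit = 45 + 51 + 46 = 142

142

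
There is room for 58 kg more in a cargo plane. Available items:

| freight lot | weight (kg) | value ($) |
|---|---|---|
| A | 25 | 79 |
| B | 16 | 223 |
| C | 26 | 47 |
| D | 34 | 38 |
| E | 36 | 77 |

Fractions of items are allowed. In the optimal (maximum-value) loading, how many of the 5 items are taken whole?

Sort by value per unit weight and fill in that order.
Order: B (223/16=13.94) > A (79/25=3.16) > E (77/36=2.14) > C (47/26=1.81) > D (38/34=1.12)
Fill: take B (16 @ 223) → take A (25 @ 79) → take 17/36 of E → 36.36; 58/58 used.
2 item(s) taken whole; one partial (take 17/36 of E).

2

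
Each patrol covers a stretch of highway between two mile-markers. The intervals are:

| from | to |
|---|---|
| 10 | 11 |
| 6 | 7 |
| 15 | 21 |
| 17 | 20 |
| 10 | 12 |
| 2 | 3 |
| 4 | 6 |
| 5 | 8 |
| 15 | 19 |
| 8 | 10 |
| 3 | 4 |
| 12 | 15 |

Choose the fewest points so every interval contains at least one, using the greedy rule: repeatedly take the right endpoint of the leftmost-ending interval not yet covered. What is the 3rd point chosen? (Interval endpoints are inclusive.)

Sorted: [2,3] [3,4] [4,6] [6,7] [5,8] [8,10] [10,11] [10,12] [12,15] [15,19] [17,20] [15,21]
{[2,3],[3,4]} hit by 3; {[4,6],[6,7],[5,8]} hit by 6; {[8,10],[10,11],[10,12]} hit by 10; {[12,15],[15,19]} hit by 15; {[17,20],[15,21]} hit by 20.
Points: 3, 6, 10, 15, 20 (5 total).

10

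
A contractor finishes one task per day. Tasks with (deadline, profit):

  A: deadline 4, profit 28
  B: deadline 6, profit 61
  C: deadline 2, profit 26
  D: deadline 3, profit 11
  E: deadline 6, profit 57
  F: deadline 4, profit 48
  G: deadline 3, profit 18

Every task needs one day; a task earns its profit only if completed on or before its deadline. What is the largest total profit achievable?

238

Take jobs in profit order; each goes to the latest open slot no later than its deadline.
By profit: B(d6,61), E(d6,57), F(d4,48), A(d4,28), C(d2,26), G(d3,18), D(d3,11)
B→slot 6; E→slot 5; F→slot 4; A→slot 3; C→slot 2; G→slot 1; D skipped.
Profit = 18 + 26 + 28 + 48 + 57 + 61 = 238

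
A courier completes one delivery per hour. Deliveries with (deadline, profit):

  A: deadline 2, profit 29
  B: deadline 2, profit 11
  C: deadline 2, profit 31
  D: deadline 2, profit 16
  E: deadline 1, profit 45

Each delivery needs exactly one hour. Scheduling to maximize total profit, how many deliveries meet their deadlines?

2

Sort by profit descending; place each in the latest free slot ≤ its deadline.
Profit order: E=45 C=31 A=29 D=16 B=11
Assign: E→slot 1, C→slot 2, A skipped, D skipped, B skipped.
Slots: [1:E] [2:C]
2 of 5 scheduled.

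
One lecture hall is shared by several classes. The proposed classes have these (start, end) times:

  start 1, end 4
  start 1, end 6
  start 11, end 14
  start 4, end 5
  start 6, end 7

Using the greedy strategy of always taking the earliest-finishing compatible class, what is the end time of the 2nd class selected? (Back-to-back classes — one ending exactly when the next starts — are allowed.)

Greedy by earliest finish: after sorting by end time, pick each interval compatible with the last pick.
By end time: (1,4), (4,5), (1,6), (6,7), (11,14).
Pick (1,4); next start ≥ 4 → (4,5); next start ≥ 5 → (6,7); next start ≥ 7 → (11,14).
Selected: (1,4) (4,5) (6,7) (11,14)

5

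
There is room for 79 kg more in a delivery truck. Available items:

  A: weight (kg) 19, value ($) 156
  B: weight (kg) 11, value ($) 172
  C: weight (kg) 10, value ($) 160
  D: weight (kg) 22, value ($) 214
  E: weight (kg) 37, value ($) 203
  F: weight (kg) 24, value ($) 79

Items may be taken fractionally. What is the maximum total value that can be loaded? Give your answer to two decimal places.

795.27

Sort by value per unit weight and fill in that order.
Order: C (160/10=16.00) > B (172/11=15.64) > D (214/22=9.73) > A (156/19=8.21) > E (203/37=5.49) > F (79/24=3.29)
Fill: take C (10 @ 160) → take B (11 @ 172) → take D (22 @ 214) → take A (19 @ 156) → take 17/37 of E → 93.27; 79/79 used.
Total value = 795.27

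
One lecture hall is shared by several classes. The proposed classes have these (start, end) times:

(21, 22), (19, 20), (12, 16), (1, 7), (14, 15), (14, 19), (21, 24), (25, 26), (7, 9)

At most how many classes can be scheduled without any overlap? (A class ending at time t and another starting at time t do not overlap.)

6

Order by finish time; keep every interval that doesn't clash with the previous kept one.
Sorted by end: (1,7)  (7,9)  (14,15)  (12,16)  (14,19)  (19,20)  (21,22)  (21,24)  (25,26)
take (1,7); take (7,9); take (14,15); take (19,20); take (21,22); skip (21,24); take (25,26).
Selected 6 classes.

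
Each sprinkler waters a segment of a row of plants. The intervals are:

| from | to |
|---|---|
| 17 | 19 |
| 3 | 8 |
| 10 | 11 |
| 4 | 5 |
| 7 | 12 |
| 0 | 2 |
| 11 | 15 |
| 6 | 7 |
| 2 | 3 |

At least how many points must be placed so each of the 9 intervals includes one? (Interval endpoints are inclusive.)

Sorted: [0,2] [2,3] [4,5] [6,7] [3,8] [10,11] [7,12] [11,15] [17,19]
{[0,2],[2,3]} hit by 2; {[4,5]} hit by 5; {[6,7],[3,8]} hit by 7; {[10,11],[7,12],[11,15]} hit by 11; {[17,19]} hit by 19.
Points: 2, 5, 7, 11, 19 (5 total).

5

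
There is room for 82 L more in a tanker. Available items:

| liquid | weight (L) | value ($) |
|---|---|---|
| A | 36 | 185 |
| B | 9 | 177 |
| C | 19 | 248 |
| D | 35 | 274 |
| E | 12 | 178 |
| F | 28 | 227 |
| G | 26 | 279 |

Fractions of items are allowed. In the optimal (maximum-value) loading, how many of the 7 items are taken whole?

4

Sort by value per unit weight and fill in that order.
Ratios (sorted): B 19.67, E 14.83, C 13.05, G 10.73, F 8.11, D 7.83, A 5.14
take B (9 @ 177); take E (12 @ 178); take C (19 @ 248); take G (26 @ 279); take 16/28 of F → 129.71. Capacity used 82/82.
4 item(s) taken whole; one partial (take 16/28 of F).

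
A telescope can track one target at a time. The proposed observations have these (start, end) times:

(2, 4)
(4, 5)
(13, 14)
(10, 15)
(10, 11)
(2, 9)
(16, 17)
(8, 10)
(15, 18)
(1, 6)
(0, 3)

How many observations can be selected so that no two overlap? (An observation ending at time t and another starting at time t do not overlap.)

Order by finish time; keep every interval that doesn't clash with the previous kept one.
Sorted by end: (0,3)  (2,4)  (4,5)  (1,6)  (2,9)  (8,10)  (10,11)  (13,14)  (10,15)  (16,17)  (15,18)
take (0,3); skip (2,4); take (4,5); skip (1,6); skip (2,9); take (8,10); take (10,11); take (13,14); skip (10,15); take (16,17).
Selected 6 observations.

6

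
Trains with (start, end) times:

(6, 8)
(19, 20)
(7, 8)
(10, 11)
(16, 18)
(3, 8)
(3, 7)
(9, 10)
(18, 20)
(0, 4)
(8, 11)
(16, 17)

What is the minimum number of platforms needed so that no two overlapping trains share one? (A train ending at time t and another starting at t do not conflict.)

3

starts: [0, 3, 3, 6, 7, 8, 9, 10, 16, 16, 18, 19]
ends:   [4, 7, 8, 8, 8, 10, 11, 11, 17, 18, 20, 20]
s0→1 s3→2 s3→3  — peak 3.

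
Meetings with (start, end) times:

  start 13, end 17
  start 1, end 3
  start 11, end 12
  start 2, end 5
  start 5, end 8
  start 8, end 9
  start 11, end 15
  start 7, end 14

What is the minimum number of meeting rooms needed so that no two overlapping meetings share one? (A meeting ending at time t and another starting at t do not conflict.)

3

Count concurrent intervals with a sweep; the peak is the room count.
starts: [1, 2, 5, 7, 8, 11, 11, 13]
ends:   [3, 5, 8, 9, 12, 14, 15, 17]
s1→1 s2→2 e3→1 e5→0 s5→1 s7→2 e8→1 s8→2 e9→1 s11→2 s11→3  — peak 3.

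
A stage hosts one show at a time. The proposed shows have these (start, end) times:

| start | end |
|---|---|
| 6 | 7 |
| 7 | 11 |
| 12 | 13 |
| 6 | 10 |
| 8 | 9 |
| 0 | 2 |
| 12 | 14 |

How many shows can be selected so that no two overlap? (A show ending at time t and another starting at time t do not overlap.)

4

By end time: (0,2), (6,7), (8,9), (6,10), (7,11), (12,13), (12,14).
Pick (0,2); next start ≥ 2 → (6,7); next start ≥ 7 → (8,9); next start ≥ 9 → (12,13).
Selected 4 shows.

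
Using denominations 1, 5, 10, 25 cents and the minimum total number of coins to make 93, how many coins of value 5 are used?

Use the largest denomination that fits, subtract, and repeat.
93 = 3×25 + 1×10 + 1×5 + 3×1
Count of 5: 1

1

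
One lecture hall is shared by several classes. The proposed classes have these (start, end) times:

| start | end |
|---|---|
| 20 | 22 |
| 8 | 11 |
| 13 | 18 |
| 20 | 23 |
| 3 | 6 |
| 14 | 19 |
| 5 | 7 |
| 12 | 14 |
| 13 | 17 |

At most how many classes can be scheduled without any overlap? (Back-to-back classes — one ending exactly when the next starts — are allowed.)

By end time: (3,6), (5,7), (8,11), (12,14), (13,17), (13,18), (14,19), (20,22), (20,23).
Pick (3,6); next start ≥ 6 → (8,11); next start ≥ 11 → (12,14); next start ≥ 14 → (14,19); next start ≥ 19 → (20,22).
Selected 5 classes.

5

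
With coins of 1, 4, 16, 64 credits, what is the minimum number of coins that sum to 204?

6

Greedy: take as many of the largest coin as possible, then repeat with the remainder.
204 = 3×64 + 3×4
Total coins = 3 + 3 = 6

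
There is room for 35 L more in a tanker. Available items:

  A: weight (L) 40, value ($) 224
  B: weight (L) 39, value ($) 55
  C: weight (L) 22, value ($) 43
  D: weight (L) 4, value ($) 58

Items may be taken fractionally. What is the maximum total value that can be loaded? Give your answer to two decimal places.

Greedy by value/weight ratio, highest first.
Order: D (58/4=14.50) > A (224/40=5.60) > C (43/22=1.95) > B (55/39=1.41)
Fill: take D (4 @ 58) → take 31/40 of A → 173.60; 35/35 used.
Total value = 231.60

231.60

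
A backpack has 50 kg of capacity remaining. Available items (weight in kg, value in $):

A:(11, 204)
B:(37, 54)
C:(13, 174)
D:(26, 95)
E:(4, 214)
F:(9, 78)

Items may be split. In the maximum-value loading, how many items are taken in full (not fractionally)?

4

Ratios (sorted): E 53.50, A 18.55, C 13.38, F 8.67, D 3.65, B 1.46
take E (4 @ 214); take A (11 @ 204); take C (13 @ 174); take F (9 @ 78); take 13/26 of D → 47.50. Capacity used 50/50.
4 item(s) taken whole; one partial (take 13/26 of D).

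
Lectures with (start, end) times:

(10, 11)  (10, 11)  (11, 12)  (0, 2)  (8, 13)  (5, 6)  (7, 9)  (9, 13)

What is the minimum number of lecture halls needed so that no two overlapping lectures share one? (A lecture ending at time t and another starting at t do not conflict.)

4

The answer is the maximum number of intervals overlapping at any instant.
Events (time:±→running): 0:+→1 2:-→0 5:+→1 6:-→0 7:+→1 8:+→2 9:-→1 9:+→2 10:+→3 10:+→4 … peak 4.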